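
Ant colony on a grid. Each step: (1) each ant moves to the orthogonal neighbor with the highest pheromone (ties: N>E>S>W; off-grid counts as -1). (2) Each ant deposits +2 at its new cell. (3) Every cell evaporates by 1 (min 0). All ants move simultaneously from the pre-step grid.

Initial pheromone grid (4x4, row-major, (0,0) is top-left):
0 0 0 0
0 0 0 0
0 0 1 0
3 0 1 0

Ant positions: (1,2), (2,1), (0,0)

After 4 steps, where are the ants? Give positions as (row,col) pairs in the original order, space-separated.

Step 1: ant0:(1,2)->S->(2,2) | ant1:(2,1)->E->(2,2) | ant2:(0,0)->E->(0,1)
  grid max=4 at (2,2)
Step 2: ant0:(2,2)->N->(1,2) | ant1:(2,2)->N->(1,2) | ant2:(0,1)->E->(0,2)
  grid max=3 at (1,2)
Step 3: ant0:(1,2)->S->(2,2) | ant1:(1,2)->S->(2,2) | ant2:(0,2)->S->(1,2)
  grid max=6 at (2,2)
Step 4: ant0:(2,2)->N->(1,2) | ant1:(2,2)->N->(1,2) | ant2:(1,2)->S->(2,2)
  grid max=7 at (1,2)

(1,2) (1,2) (2,2)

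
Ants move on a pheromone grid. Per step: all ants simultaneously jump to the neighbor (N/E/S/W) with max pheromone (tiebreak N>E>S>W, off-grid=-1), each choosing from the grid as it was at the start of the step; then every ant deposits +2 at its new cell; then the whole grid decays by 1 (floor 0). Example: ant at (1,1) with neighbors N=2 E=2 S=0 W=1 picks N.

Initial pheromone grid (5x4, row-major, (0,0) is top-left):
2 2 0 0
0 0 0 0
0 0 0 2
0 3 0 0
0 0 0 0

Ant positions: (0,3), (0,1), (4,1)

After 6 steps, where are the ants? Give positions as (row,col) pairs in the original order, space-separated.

Step 1: ant0:(0,3)->S->(1,3) | ant1:(0,1)->W->(0,0) | ant2:(4,1)->N->(3,1)
  grid max=4 at (3,1)
Step 2: ant0:(1,3)->S->(2,3) | ant1:(0,0)->E->(0,1) | ant2:(3,1)->N->(2,1)
  grid max=3 at (3,1)
Step 3: ant0:(2,3)->N->(1,3) | ant1:(0,1)->W->(0,0) | ant2:(2,1)->S->(3,1)
  grid max=4 at (3,1)
Step 4: ant0:(1,3)->S->(2,3) | ant1:(0,0)->E->(0,1) | ant2:(3,1)->N->(2,1)
  grid max=3 at (3,1)
Step 5: ant0:(2,3)->N->(1,3) | ant1:(0,1)->W->(0,0) | ant2:(2,1)->S->(3,1)
  grid max=4 at (3,1)
Step 6: ant0:(1,3)->S->(2,3) | ant1:(0,0)->E->(0,1) | ant2:(3,1)->N->(2,1)
  grid max=3 at (3,1)

(2,3) (0,1) (2,1)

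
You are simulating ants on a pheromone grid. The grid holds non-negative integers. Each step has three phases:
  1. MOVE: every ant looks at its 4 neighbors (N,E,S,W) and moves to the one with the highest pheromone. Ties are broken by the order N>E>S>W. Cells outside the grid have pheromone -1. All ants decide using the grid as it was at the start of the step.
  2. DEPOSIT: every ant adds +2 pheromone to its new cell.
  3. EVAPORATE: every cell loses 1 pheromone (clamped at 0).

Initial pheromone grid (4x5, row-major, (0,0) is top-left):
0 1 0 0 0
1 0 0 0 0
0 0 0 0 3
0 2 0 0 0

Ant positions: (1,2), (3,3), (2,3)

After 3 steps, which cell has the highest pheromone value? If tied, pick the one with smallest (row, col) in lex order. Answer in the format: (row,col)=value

Step 1: ant0:(1,2)->N->(0,2) | ant1:(3,3)->N->(2,3) | ant2:(2,3)->E->(2,4)
  grid max=4 at (2,4)
Step 2: ant0:(0,2)->E->(0,3) | ant1:(2,3)->E->(2,4) | ant2:(2,4)->W->(2,3)
  grid max=5 at (2,4)
Step 3: ant0:(0,3)->E->(0,4) | ant1:(2,4)->W->(2,3) | ant2:(2,3)->E->(2,4)
  grid max=6 at (2,4)
Final grid:
  0 0 0 0 1
  0 0 0 0 0
  0 0 0 3 6
  0 0 0 0 0
Max pheromone 6 at (2,4)

Answer: (2,4)=6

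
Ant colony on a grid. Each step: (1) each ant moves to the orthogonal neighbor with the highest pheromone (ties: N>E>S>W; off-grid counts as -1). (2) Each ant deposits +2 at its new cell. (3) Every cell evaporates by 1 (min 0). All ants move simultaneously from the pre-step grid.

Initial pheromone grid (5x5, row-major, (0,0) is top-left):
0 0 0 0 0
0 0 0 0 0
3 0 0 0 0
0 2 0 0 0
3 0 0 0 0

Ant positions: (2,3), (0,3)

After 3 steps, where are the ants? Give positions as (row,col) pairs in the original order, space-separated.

Step 1: ant0:(2,3)->N->(1,3) | ant1:(0,3)->E->(0,4)
  grid max=2 at (2,0)
Step 2: ant0:(1,3)->N->(0,3) | ant1:(0,4)->S->(1,4)
  grid max=1 at (0,3)
Step 3: ant0:(0,3)->E->(0,4) | ant1:(1,4)->N->(0,4)
  grid max=3 at (0,4)

(0,4) (0,4)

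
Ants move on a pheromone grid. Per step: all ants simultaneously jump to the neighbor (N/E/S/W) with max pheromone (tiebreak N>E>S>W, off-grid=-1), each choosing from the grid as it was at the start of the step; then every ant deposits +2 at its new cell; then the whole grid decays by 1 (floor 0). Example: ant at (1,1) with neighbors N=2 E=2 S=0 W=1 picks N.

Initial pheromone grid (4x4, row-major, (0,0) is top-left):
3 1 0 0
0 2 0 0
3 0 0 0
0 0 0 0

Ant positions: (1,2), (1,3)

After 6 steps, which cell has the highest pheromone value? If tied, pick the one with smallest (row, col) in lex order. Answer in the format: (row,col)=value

Answer: (1,1)=2

Derivation:
Step 1: ant0:(1,2)->W->(1,1) | ant1:(1,3)->N->(0,3)
  grid max=3 at (1,1)
Step 2: ant0:(1,1)->N->(0,1) | ant1:(0,3)->S->(1,3)
  grid max=2 at (1,1)
Step 3: ant0:(0,1)->S->(1,1) | ant1:(1,3)->N->(0,3)
  grid max=3 at (1,1)
Step 4: ant0:(1,1)->N->(0,1) | ant1:(0,3)->S->(1,3)
  grid max=2 at (1,1)
Step 5: ant0:(0,1)->S->(1,1) | ant1:(1,3)->N->(0,3)
  grid max=3 at (1,1)
Step 6: ant0:(1,1)->N->(0,1) | ant1:(0,3)->S->(1,3)
  grid max=2 at (1,1)
Final grid:
  0 1 0 0
  0 2 0 1
  0 0 0 0
  0 0 0 0
Max pheromone 2 at (1,1)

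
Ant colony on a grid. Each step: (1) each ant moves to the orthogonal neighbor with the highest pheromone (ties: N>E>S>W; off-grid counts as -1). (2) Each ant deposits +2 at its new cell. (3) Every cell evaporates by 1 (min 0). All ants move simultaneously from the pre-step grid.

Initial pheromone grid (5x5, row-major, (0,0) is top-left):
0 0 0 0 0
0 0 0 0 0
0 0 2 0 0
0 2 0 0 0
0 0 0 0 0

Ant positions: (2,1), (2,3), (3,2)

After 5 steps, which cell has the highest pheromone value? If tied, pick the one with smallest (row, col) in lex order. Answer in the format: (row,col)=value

Step 1: ant0:(2,1)->E->(2,2) | ant1:(2,3)->W->(2,2) | ant2:(3,2)->N->(2,2)
  grid max=7 at (2,2)
Step 2: ant0:(2,2)->N->(1,2) | ant1:(2,2)->N->(1,2) | ant2:(2,2)->N->(1,2)
  grid max=6 at (2,2)
Step 3: ant0:(1,2)->S->(2,2) | ant1:(1,2)->S->(2,2) | ant2:(1,2)->S->(2,2)
  grid max=11 at (2,2)
Step 4: ant0:(2,2)->N->(1,2) | ant1:(2,2)->N->(1,2) | ant2:(2,2)->N->(1,2)
  grid max=10 at (2,2)
Step 5: ant0:(1,2)->S->(2,2) | ant1:(1,2)->S->(2,2) | ant2:(1,2)->S->(2,2)
  grid max=15 at (2,2)
Final grid:
  0 0 0 0 0
  0 0 8 0 0
  0 0 15 0 0
  0 0 0 0 0
  0 0 0 0 0
Max pheromone 15 at (2,2)

Answer: (2,2)=15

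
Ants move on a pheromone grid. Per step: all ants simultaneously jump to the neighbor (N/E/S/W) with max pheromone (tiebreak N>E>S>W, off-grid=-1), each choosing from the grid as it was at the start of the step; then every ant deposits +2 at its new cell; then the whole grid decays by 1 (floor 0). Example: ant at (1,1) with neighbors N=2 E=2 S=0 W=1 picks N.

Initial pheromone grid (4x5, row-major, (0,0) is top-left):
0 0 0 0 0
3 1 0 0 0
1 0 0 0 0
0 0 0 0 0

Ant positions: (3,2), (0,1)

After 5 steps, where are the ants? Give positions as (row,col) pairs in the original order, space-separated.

Step 1: ant0:(3,2)->N->(2,2) | ant1:(0,1)->S->(1,1)
  grid max=2 at (1,0)
Step 2: ant0:(2,2)->N->(1,2) | ant1:(1,1)->W->(1,0)
  grid max=3 at (1,0)
Step 3: ant0:(1,2)->W->(1,1) | ant1:(1,0)->E->(1,1)
  grid max=4 at (1,1)
Step 4: ant0:(1,1)->W->(1,0) | ant1:(1,1)->W->(1,0)
  grid max=5 at (1,0)
Step 5: ant0:(1,0)->E->(1,1) | ant1:(1,0)->E->(1,1)
  grid max=6 at (1,1)

(1,1) (1,1)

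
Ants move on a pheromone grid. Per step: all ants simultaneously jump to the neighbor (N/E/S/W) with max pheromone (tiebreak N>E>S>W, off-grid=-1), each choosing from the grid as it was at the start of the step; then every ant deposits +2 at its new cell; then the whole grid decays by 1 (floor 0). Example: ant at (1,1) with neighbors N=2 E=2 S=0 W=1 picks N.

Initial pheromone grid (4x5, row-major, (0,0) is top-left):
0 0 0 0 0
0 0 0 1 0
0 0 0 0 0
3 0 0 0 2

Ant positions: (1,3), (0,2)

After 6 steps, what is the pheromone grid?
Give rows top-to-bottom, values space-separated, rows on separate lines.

After step 1: ants at (0,3),(0,3)
  0 0 0 3 0
  0 0 0 0 0
  0 0 0 0 0
  2 0 0 0 1
After step 2: ants at (0,4),(0,4)
  0 0 0 2 3
  0 0 0 0 0
  0 0 0 0 0
  1 0 0 0 0
After step 3: ants at (0,3),(0,3)
  0 0 0 5 2
  0 0 0 0 0
  0 0 0 0 0
  0 0 0 0 0
After step 4: ants at (0,4),(0,4)
  0 0 0 4 5
  0 0 0 0 0
  0 0 0 0 0
  0 0 0 0 0
After step 5: ants at (0,3),(0,3)
  0 0 0 7 4
  0 0 0 0 0
  0 0 0 0 0
  0 0 0 0 0
After step 6: ants at (0,4),(0,4)
  0 0 0 6 7
  0 0 0 0 0
  0 0 0 0 0
  0 0 0 0 0

0 0 0 6 7
0 0 0 0 0
0 0 0 0 0
0 0 0 0 0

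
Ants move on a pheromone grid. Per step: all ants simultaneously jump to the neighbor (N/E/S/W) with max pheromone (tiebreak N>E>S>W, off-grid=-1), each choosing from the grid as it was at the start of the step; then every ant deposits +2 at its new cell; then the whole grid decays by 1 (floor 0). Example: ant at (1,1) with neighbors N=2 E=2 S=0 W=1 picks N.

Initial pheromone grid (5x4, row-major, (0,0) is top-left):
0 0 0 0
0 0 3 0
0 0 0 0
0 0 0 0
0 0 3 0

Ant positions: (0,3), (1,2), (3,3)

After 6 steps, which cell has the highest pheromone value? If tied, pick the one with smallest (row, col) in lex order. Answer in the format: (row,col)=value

Answer: (1,2)=13

Derivation:
Step 1: ant0:(0,3)->S->(1,3) | ant1:(1,2)->N->(0,2) | ant2:(3,3)->N->(2,3)
  grid max=2 at (1,2)
Step 2: ant0:(1,3)->W->(1,2) | ant1:(0,2)->S->(1,2) | ant2:(2,3)->N->(1,3)
  grid max=5 at (1,2)
Step 3: ant0:(1,2)->E->(1,3) | ant1:(1,2)->E->(1,3) | ant2:(1,3)->W->(1,2)
  grid max=6 at (1,2)
Step 4: ant0:(1,3)->W->(1,2) | ant1:(1,3)->W->(1,2) | ant2:(1,2)->E->(1,3)
  grid max=9 at (1,2)
Step 5: ant0:(1,2)->E->(1,3) | ant1:(1,2)->E->(1,3) | ant2:(1,3)->W->(1,2)
  grid max=10 at (1,2)
Step 6: ant0:(1,3)->W->(1,2) | ant1:(1,3)->W->(1,2) | ant2:(1,2)->E->(1,3)
  grid max=13 at (1,2)
Final grid:
  0 0 0 0
  0 0 13 10
  0 0 0 0
  0 0 0 0
  0 0 0 0
Max pheromone 13 at (1,2)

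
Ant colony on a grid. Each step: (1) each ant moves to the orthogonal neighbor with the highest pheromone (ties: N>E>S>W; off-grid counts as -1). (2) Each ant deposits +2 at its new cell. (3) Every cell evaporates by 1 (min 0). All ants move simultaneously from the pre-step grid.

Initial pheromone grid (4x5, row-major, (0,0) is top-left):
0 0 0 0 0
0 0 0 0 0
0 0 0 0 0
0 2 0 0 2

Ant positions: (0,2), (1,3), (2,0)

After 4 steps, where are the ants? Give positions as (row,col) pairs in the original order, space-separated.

Step 1: ant0:(0,2)->E->(0,3) | ant1:(1,3)->N->(0,3) | ant2:(2,0)->N->(1,0)
  grid max=3 at (0,3)
Step 2: ant0:(0,3)->E->(0,4) | ant1:(0,3)->E->(0,4) | ant2:(1,0)->N->(0,0)
  grid max=3 at (0,4)
Step 3: ant0:(0,4)->W->(0,3) | ant1:(0,4)->W->(0,3) | ant2:(0,0)->E->(0,1)
  grid max=5 at (0,3)
Step 4: ant0:(0,3)->E->(0,4) | ant1:(0,3)->E->(0,4) | ant2:(0,1)->E->(0,2)
  grid max=5 at (0,4)

(0,4) (0,4) (0,2)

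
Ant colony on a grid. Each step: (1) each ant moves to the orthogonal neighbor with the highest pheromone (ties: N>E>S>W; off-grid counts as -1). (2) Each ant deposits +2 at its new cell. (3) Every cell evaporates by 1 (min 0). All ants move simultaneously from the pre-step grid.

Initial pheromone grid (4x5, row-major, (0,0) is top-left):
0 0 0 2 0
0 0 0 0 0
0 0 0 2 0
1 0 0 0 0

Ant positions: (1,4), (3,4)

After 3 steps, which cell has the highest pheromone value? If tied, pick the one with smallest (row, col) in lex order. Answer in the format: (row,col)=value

Answer: (0,3)=1

Derivation:
Step 1: ant0:(1,4)->N->(0,4) | ant1:(3,4)->N->(2,4)
  grid max=1 at (0,3)
Step 2: ant0:(0,4)->W->(0,3) | ant1:(2,4)->W->(2,3)
  grid max=2 at (0,3)
Step 3: ant0:(0,3)->E->(0,4) | ant1:(2,3)->N->(1,3)
  grid max=1 at (0,3)
Final grid:
  0 0 0 1 1
  0 0 0 1 0
  0 0 0 1 0
  0 0 0 0 0
Max pheromone 1 at (0,3)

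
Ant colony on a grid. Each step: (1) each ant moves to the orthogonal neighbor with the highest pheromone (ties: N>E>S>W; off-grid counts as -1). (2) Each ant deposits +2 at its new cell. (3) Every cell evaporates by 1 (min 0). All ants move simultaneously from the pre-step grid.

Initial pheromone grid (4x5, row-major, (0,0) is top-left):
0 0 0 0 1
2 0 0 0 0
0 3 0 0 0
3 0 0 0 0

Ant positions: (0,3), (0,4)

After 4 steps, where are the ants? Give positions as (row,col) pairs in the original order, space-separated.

Step 1: ant0:(0,3)->E->(0,4) | ant1:(0,4)->S->(1,4)
  grid max=2 at (0,4)
Step 2: ant0:(0,4)->S->(1,4) | ant1:(1,4)->N->(0,4)
  grid max=3 at (0,4)
Step 3: ant0:(1,4)->N->(0,4) | ant1:(0,4)->S->(1,4)
  grid max=4 at (0,4)
Step 4: ant0:(0,4)->S->(1,4) | ant1:(1,4)->N->(0,4)
  grid max=5 at (0,4)

(1,4) (0,4)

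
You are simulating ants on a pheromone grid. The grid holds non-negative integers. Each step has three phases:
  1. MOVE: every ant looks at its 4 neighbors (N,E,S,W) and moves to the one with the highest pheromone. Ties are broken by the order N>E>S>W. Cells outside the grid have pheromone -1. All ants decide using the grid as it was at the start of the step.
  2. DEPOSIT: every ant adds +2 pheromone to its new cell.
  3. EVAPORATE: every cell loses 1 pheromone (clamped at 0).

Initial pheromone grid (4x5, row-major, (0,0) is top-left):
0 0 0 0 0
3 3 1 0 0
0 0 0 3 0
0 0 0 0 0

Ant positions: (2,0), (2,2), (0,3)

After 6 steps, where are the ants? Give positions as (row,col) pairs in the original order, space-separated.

Step 1: ant0:(2,0)->N->(1,0) | ant1:(2,2)->E->(2,3) | ant2:(0,3)->E->(0,4)
  grid max=4 at (1,0)
Step 2: ant0:(1,0)->E->(1,1) | ant1:(2,3)->N->(1,3) | ant2:(0,4)->S->(1,4)
  grid max=3 at (1,0)
Step 3: ant0:(1,1)->W->(1,0) | ant1:(1,3)->S->(2,3) | ant2:(1,4)->W->(1,3)
  grid max=4 at (1,0)
Step 4: ant0:(1,0)->E->(1,1) | ant1:(2,3)->N->(1,3) | ant2:(1,3)->S->(2,3)
  grid max=5 at (2,3)
Step 5: ant0:(1,1)->W->(1,0) | ant1:(1,3)->S->(2,3) | ant2:(2,3)->N->(1,3)
  grid max=6 at (2,3)
Step 6: ant0:(1,0)->E->(1,1) | ant1:(2,3)->N->(1,3) | ant2:(1,3)->S->(2,3)
  grid max=7 at (2,3)

(1,1) (1,3) (2,3)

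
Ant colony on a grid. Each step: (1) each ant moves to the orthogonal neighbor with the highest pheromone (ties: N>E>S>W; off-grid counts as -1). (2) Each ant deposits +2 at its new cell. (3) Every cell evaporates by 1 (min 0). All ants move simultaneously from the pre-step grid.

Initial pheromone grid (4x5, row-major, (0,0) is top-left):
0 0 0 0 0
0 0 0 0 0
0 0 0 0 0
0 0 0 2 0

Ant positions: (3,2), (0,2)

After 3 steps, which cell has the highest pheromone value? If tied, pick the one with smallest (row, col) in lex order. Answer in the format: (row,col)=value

Step 1: ant0:(3,2)->E->(3,3) | ant1:(0,2)->E->(0,3)
  grid max=3 at (3,3)
Step 2: ant0:(3,3)->N->(2,3) | ant1:(0,3)->E->(0,4)
  grid max=2 at (3,3)
Step 3: ant0:(2,3)->S->(3,3) | ant1:(0,4)->S->(1,4)
  grid max=3 at (3,3)
Final grid:
  0 0 0 0 0
  0 0 0 0 1
  0 0 0 0 0
  0 0 0 3 0
Max pheromone 3 at (3,3)

Answer: (3,3)=3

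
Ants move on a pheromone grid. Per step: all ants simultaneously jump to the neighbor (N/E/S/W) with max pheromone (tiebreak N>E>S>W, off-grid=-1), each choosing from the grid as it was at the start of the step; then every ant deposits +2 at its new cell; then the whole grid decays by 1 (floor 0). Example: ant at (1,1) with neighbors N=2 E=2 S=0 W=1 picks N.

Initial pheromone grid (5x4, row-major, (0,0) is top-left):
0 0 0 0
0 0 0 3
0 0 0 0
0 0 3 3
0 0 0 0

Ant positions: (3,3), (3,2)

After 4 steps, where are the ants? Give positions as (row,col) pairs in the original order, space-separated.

Step 1: ant0:(3,3)->W->(3,2) | ant1:(3,2)->E->(3,3)
  grid max=4 at (3,2)
Step 2: ant0:(3,2)->E->(3,3) | ant1:(3,3)->W->(3,2)
  grid max=5 at (3,2)
Step 3: ant0:(3,3)->W->(3,2) | ant1:(3,2)->E->(3,3)
  grid max=6 at (3,2)
Step 4: ant0:(3,2)->E->(3,3) | ant1:(3,3)->W->(3,2)
  grid max=7 at (3,2)

(3,3) (3,2)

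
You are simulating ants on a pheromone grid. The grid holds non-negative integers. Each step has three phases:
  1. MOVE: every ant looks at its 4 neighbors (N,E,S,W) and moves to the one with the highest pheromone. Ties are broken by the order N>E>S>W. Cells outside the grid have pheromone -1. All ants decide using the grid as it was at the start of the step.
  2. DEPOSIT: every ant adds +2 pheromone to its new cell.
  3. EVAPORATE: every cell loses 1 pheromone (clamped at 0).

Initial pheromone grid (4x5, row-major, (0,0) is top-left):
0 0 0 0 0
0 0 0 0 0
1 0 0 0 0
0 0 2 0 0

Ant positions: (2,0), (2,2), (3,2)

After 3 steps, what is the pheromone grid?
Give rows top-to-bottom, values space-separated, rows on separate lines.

After step 1: ants at (1,0),(3,2),(2,2)
  0 0 0 0 0
  1 0 0 0 0
  0 0 1 0 0
  0 0 3 0 0
After step 2: ants at (0,0),(2,2),(3,2)
  1 0 0 0 0
  0 0 0 0 0
  0 0 2 0 0
  0 0 4 0 0
After step 3: ants at (0,1),(3,2),(2,2)
  0 1 0 0 0
  0 0 0 0 0
  0 0 3 0 0
  0 0 5 0 0

0 1 0 0 0
0 0 0 0 0
0 0 3 0 0
0 0 5 0 0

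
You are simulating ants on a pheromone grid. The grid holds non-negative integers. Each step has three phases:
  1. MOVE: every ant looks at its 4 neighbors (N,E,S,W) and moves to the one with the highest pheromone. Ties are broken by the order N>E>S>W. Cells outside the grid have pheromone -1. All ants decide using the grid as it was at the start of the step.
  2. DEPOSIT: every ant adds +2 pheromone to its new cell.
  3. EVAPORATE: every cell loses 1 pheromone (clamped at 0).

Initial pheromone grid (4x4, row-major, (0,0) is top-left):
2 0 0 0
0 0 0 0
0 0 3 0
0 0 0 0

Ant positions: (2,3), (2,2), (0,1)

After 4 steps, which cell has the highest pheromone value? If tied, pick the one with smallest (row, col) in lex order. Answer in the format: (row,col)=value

Answer: (2,2)=7

Derivation:
Step 1: ant0:(2,3)->W->(2,2) | ant1:(2,2)->N->(1,2) | ant2:(0,1)->W->(0,0)
  grid max=4 at (2,2)
Step 2: ant0:(2,2)->N->(1,2) | ant1:(1,2)->S->(2,2) | ant2:(0,0)->E->(0,1)
  grid max=5 at (2,2)
Step 3: ant0:(1,2)->S->(2,2) | ant1:(2,2)->N->(1,2) | ant2:(0,1)->W->(0,0)
  grid max=6 at (2,2)
Step 4: ant0:(2,2)->N->(1,2) | ant1:(1,2)->S->(2,2) | ant2:(0,0)->E->(0,1)
  grid max=7 at (2,2)
Final grid:
  2 1 0 0
  0 0 4 0
  0 0 7 0
  0 0 0 0
Max pheromone 7 at (2,2)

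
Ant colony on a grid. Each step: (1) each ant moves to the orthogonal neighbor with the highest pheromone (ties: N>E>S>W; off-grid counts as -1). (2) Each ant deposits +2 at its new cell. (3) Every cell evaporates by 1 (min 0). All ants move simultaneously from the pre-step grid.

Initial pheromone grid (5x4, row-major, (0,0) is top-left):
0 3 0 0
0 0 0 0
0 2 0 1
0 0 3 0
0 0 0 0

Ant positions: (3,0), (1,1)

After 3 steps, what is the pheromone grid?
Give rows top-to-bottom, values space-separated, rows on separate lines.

After step 1: ants at (2,0),(0,1)
  0 4 0 0
  0 0 0 0
  1 1 0 0
  0 0 2 0
  0 0 0 0
After step 2: ants at (2,1),(0,2)
  0 3 1 0
  0 0 0 0
  0 2 0 0
  0 0 1 0
  0 0 0 0
After step 3: ants at (1,1),(0,1)
  0 4 0 0
  0 1 0 0
  0 1 0 0
  0 0 0 0
  0 0 0 0

0 4 0 0
0 1 0 0
0 1 0 0
0 0 0 0
0 0 0 0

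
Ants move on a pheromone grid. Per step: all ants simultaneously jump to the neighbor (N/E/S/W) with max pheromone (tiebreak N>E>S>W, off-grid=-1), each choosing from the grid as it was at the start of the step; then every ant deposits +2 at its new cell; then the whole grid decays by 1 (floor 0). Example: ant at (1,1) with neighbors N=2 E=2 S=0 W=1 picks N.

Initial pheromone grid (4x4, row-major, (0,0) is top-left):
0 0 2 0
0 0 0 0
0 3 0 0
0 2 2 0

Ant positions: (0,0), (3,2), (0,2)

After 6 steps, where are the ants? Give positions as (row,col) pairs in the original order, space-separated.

Step 1: ant0:(0,0)->E->(0,1) | ant1:(3,2)->W->(3,1) | ant2:(0,2)->E->(0,3)
  grid max=3 at (3,1)
Step 2: ant0:(0,1)->E->(0,2) | ant1:(3,1)->N->(2,1) | ant2:(0,3)->W->(0,2)
  grid max=4 at (0,2)
Step 3: ant0:(0,2)->E->(0,3) | ant1:(2,1)->S->(3,1) | ant2:(0,2)->E->(0,3)
  grid max=3 at (0,2)
Step 4: ant0:(0,3)->W->(0,2) | ant1:(3,1)->N->(2,1) | ant2:(0,3)->W->(0,2)
  grid max=6 at (0,2)
Step 5: ant0:(0,2)->E->(0,3) | ant1:(2,1)->S->(3,1) | ant2:(0,2)->E->(0,3)
  grid max=5 at (0,2)
Step 6: ant0:(0,3)->W->(0,2) | ant1:(3,1)->N->(2,1) | ant2:(0,3)->W->(0,2)
  grid max=8 at (0,2)

(0,2) (2,1) (0,2)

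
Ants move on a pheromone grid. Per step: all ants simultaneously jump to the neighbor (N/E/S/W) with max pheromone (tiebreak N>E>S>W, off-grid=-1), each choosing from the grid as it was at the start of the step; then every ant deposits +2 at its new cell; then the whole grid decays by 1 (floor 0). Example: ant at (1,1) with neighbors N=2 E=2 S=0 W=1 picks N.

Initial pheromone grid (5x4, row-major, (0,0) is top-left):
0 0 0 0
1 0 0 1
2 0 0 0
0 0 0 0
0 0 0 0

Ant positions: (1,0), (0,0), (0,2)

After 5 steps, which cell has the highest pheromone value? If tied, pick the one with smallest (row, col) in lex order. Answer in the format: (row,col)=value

Step 1: ant0:(1,0)->S->(2,0) | ant1:(0,0)->S->(1,0) | ant2:(0,2)->E->(0,3)
  grid max=3 at (2,0)
Step 2: ant0:(2,0)->N->(1,0) | ant1:(1,0)->S->(2,0) | ant2:(0,3)->S->(1,3)
  grid max=4 at (2,0)
Step 3: ant0:(1,0)->S->(2,0) | ant1:(2,0)->N->(1,0) | ant2:(1,3)->N->(0,3)
  grid max=5 at (2,0)
Step 4: ant0:(2,0)->N->(1,0) | ant1:(1,0)->S->(2,0) | ant2:(0,3)->S->(1,3)
  grid max=6 at (2,0)
Step 5: ant0:(1,0)->S->(2,0) | ant1:(2,0)->N->(1,0) | ant2:(1,3)->N->(0,3)
  grid max=7 at (2,0)
Final grid:
  0 0 0 1
  6 0 0 0
  7 0 0 0
  0 0 0 0
  0 0 0 0
Max pheromone 7 at (2,0)

Answer: (2,0)=7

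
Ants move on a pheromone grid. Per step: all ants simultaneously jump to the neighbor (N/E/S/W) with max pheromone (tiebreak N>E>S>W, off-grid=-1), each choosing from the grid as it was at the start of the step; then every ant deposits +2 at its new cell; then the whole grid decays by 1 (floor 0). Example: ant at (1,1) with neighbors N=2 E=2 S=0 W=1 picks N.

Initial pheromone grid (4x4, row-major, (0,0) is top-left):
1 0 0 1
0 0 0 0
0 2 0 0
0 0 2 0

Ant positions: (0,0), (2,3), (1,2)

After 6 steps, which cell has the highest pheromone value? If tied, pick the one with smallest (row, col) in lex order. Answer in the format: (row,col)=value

Answer: (0,1)=10

Derivation:
Step 1: ant0:(0,0)->E->(0,1) | ant1:(2,3)->N->(1,3) | ant2:(1,2)->N->(0,2)
  grid max=1 at (0,1)
Step 2: ant0:(0,1)->E->(0,2) | ant1:(1,3)->N->(0,3) | ant2:(0,2)->W->(0,1)
  grid max=2 at (0,1)
Step 3: ant0:(0,2)->W->(0,1) | ant1:(0,3)->W->(0,2) | ant2:(0,1)->E->(0,2)
  grid max=5 at (0,2)
Step 4: ant0:(0,1)->E->(0,2) | ant1:(0,2)->W->(0,1) | ant2:(0,2)->W->(0,1)
  grid max=6 at (0,1)
Step 5: ant0:(0,2)->W->(0,1) | ant1:(0,1)->E->(0,2) | ant2:(0,1)->E->(0,2)
  grid max=9 at (0,2)
Step 6: ant0:(0,1)->E->(0,2) | ant1:(0,2)->W->(0,1) | ant2:(0,2)->W->(0,1)
  grid max=10 at (0,1)
Final grid:
  0 10 10 0
  0 0 0 0
  0 0 0 0
  0 0 0 0
Max pheromone 10 at (0,1)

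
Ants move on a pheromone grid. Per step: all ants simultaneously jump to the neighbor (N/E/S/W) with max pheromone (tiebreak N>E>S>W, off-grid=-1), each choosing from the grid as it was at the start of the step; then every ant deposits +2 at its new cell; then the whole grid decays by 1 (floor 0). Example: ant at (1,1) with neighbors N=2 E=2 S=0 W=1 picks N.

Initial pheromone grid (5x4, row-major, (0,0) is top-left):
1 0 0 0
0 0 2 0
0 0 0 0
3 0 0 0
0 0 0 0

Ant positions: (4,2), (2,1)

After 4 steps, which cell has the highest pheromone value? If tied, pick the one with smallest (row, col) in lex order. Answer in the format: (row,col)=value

Answer: (1,2)=4

Derivation:
Step 1: ant0:(4,2)->N->(3,2) | ant1:(2,1)->N->(1,1)
  grid max=2 at (3,0)
Step 2: ant0:(3,2)->N->(2,2) | ant1:(1,1)->E->(1,2)
  grid max=2 at (1,2)
Step 3: ant0:(2,2)->N->(1,2) | ant1:(1,2)->S->(2,2)
  grid max=3 at (1,2)
Step 4: ant0:(1,2)->S->(2,2) | ant1:(2,2)->N->(1,2)
  grid max=4 at (1,2)
Final grid:
  0 0 0 0
  0 0 4 0
  0 0 3 0
  0 0 0 0
  0 0 0 0
Max pheromone 4 at (1,2)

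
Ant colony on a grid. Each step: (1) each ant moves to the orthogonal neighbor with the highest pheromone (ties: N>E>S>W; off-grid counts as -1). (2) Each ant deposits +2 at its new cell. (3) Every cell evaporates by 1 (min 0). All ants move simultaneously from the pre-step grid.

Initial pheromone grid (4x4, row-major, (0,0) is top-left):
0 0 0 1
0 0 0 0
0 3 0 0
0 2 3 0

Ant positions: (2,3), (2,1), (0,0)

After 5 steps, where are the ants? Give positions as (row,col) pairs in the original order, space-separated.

Step 1: ant0:(2,3)->N->(1,3) | ant1:(2,1)->S->(3,1) | ant2:(0,0)->E->(0,1)
  grid max=3 at (3,1)
Step 2: ant0:(1,3)->N->(0,3) | ant1:(3,1)->N->(2,1) | ant2:(0,1)->E->(0,2)
  grid max=3 at (2,1)
Step 3: ant0:(0,3)->W->(0,2) | ant1:(2,1)->S->(3,1) | ant2:(0,2)->E->(0,3)
  grid max=3 at (3,1)
Step 4: ant0:(0,2)->E->(0,3) | ant1:(3,1)->N->(2,1) | ant2:(0,3)->W->(0,2)
  grid max=3 at (0,2)
Step 5: ant0:(0,3)->W->(0,2) | ant1:(2,1)->S->(3,1) | ant2:(0,2)->E->(0,3)
  grid max=4 at (0,2)

(0,2) (3,1) (0,3)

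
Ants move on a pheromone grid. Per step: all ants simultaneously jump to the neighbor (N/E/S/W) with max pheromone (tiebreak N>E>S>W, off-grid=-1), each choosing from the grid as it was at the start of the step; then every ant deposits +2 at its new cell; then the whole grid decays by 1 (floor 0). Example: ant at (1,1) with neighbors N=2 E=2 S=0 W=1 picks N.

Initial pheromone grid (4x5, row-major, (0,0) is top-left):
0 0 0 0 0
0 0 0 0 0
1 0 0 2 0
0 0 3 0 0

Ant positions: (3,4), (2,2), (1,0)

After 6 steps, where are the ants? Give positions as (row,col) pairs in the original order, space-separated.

Step 1: ant0:(3,4)->N->(2,4) | ant1:(2,2)->S->(3,2) | ant2:(1,0)->S->(2,0)
  grid max=4 at (3,2)
Step 2: ant0:(2,4)->W->(2,3) | ant1:(3,2)->N->(2,2) | ant2:(2,0)->N->(1,0)
  grid max=3 at (3,2)
Step 3: ant0:(2,3)->W->(2,2) | ant1:(2,2)->S->(3,2) | ant2:(1,0)->S->(2,0)
  grid max=4 at (3,2)
Step 4: ant0:(2,2)->S->(3,2) | ant1:(3,2)->N->(2,2) | ant2:(2,0)->N->(1,0)
  grid max=5 at (3,2)
Step 5: ant0:(3,2)->N->(2,2) | ant1:(2,2)->S->(3,2) | ant2:(1,0)->S->(2,0)
  grid max=6 at (3,2)
Step 6: ant0:(2,2)->S->(3,2) | ant1:(3,2)->N->(2,2) | ant2:(2,0)->N->(1,0)
  grid max=7 at (3,2)

(3,2) (2,2) (1,0)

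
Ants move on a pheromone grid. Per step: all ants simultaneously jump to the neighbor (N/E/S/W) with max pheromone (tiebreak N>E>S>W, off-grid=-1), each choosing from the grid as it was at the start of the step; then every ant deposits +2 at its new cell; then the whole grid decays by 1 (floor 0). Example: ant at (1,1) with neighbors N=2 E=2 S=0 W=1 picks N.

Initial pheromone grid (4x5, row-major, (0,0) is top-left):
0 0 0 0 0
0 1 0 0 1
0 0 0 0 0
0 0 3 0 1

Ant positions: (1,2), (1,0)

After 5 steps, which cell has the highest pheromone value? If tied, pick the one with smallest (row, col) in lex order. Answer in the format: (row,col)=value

Step 1: ant0:(1,2)->W->(1,1) | ant1:(1,0)->E->(1,1)
  grid max=4 at (1,1)
Step 2: ant0:(1,1)->N->(0,1) | ant1:(1,1)->N->(0,1)
  grid max=3 at (0,1)
Step 3: ant0:(0,1)->S->(1,1) | ant1:(0,1)->S->(1,1)
  grid max=6 at (1,1)
Step 4: ant0:(1,1)->N->(0,1) | ant1:(1,1)->N->(0,1)
  grid max=5 at (0,1)
Step 5: ant0:(0,1)->S->(1,1) | ant1:(0,1)->S->(1,1)
  grid max=8 at (1,1)
Final grid:
  0 4 0 0 0
  0 8 0 0 0
  0 0 0 0 0
  0 0 0 0 0
Max pheromone 8 at (1,1)

Answer: (1,1)=8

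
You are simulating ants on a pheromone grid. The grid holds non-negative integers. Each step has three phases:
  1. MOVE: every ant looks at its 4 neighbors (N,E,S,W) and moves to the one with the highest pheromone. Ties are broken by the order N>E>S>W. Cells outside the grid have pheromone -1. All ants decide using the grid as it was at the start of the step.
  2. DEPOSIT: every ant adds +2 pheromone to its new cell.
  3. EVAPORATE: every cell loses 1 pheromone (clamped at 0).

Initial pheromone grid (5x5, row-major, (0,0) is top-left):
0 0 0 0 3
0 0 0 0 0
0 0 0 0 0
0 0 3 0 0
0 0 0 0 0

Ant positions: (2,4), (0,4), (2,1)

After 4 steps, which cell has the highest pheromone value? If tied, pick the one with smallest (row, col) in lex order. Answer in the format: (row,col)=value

Answer: (0,4)=7

Derivation:
Step 1: ant0:(2,4)->N->(1,4) | ant1:(0,4)->S->(1,4) | ant2:(2,1)->N->(1,1)
  grid max=3 at (1,4)
Step 2: ant0:(1,4)->N->(0,4) | ant1:(1,4)->N->(0,4) | ant2:(1,1)->N->(0,1)
  grid max=5 at (0,4)
Step 3: ant0:(0,4)->S->(1,4) | ant1:(0,4)->S->(1,4) | ant2:(0,1)->E->(0,2)
  grid max=5 at (1,4)
Step 4: ant0:(1,4)->N->(0,4) | ant1:(1,4)->N->(0,4) | ant2:(0,2)->E->(0,3)
  grid max=7 at (0,4)
Final grid:
  0 0 0 1 7
  0 0 0 0 4
  0 0 0 0 0
  0 0 0 0 0
  0 0 0 0 0
Max pheromone 7 at (0,4)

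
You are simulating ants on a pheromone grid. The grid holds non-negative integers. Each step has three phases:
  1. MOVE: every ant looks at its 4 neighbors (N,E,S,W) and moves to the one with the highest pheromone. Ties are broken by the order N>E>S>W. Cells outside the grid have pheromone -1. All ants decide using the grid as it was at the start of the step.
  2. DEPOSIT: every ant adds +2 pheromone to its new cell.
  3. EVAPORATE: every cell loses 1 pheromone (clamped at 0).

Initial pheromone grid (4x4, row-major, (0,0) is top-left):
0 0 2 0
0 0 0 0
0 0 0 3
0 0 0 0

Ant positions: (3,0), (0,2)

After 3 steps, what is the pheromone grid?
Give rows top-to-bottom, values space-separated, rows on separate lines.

After step 1: ants at (2,0),(0,3)
  0 0 1 1
  0 0 0 0
  1 0 0 2
  0 0 0 0
After step 2: ants at (1,0),(0,2)
  0 0 2 0
  1 0 0 0
  0 0 0 1
  0 0 0 0
After step 3: ants at (0,0),(0,3)
  1 0 1 1
  0 0 0 0
  0 0 0 0
  0 0 0 0

1 0 1 1
0 0 0 0
0 0 0 0
0 0 0 0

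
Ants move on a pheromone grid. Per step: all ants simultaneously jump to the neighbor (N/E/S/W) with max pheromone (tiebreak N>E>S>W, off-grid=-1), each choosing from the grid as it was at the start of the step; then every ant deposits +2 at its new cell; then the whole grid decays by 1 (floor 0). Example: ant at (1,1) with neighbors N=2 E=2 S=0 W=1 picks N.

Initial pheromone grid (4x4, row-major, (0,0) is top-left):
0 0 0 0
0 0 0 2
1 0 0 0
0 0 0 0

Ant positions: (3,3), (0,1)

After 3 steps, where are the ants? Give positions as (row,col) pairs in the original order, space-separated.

Step 1: ant0:(3,3)->N->(2,3) | ant1:(0,1)->E->(0,2)
  grid max=1 at (0,2)
Step 2: ant0:(2,3)->N->(1,3) | ant1:(0,2)->E->(0,3)
  grid max=2 at (1,3)
Step 3: ant0:(1,3)->N->(0,3) | ant1:(0,3)->S->(1,3)
  grid max=3 at (1,3)

(0,3) (1,3)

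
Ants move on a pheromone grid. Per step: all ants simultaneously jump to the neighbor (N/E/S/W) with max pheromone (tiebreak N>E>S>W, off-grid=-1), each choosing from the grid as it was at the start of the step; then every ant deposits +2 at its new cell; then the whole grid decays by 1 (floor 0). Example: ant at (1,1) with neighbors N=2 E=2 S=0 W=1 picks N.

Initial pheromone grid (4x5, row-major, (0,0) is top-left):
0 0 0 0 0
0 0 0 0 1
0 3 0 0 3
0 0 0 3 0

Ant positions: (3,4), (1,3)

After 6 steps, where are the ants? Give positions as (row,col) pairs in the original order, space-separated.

Step 1: ant0:(3,4)->N->(2,4) | ant1:(1,3)->E->(1,4)
  grid max=4 at (2,4)
Step 2: ant0:(2,4)->N->(1,4) | ant1:(1,4)->S->(2,4)
  grid max=5 at (2,4)
Step 3: ant0:(1,4)->S->(2,4) | ant1:(2,4)->N->(1,4)
  grid max=6 at (2,4)
Step 4: ant0:(2,4)->N->(1,4) | ant1:(1,4)->S->(2,4)
  grid max=7 at (2,4)
Step 5: ant0:(1,4)->S->(2,4) | ant1:(2,4)->N->(1,4)
  grid max=8 at (2,4)
Step 6: ant0:(2,4)->N->(1,4) | ant1:(1,4)->S->(2,4)
  grid max=9 at (2,4)

(1,4) (2,4)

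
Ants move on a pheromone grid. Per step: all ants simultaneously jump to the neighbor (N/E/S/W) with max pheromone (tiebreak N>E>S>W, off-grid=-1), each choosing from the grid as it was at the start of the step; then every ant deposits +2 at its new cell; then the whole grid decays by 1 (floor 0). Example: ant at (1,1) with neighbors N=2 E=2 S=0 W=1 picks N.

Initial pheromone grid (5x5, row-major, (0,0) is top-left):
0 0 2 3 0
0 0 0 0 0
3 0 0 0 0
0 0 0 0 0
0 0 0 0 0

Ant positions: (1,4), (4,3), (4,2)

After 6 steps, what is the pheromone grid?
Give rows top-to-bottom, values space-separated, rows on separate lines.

After step 1: ants at (0,4),(3,3),(3,2)
  0 0 1 2 1
  0 0 0 0 0
  2 0 0 0 0
  0 0 1 1 0
  0 0 0 0 0
After step 2: ants at (0,3),(3,2),(3,3)
  0 0 0 3 0
  0 0 0 0 0
  1 0 0 0 0
  0 0 2 2 0
  0 0 0 0 0
After step 3: ants at (0,4),(3,3),(3,2)
  0 0 0 2 1
  0 0 0 0 0
  0 0 0 0 0
  0 0 3 3 0
  0 0 0 0 0
After step 4: ants at (0,3),(3,2),(3,3)
  0 0 0 3 0
  0 0 0 0 0
  0 0 0 0 0
  0 0 4 4 0
  0 0 0 0 0
After step 5: ants at (0,4),(3,3),(3,2)
  0 0 0 2 1
  0 0 0 0 0
  0 0 0 0 0
  0 0 5 5 0
  0 0 0 0 0
After step 6: ants at (0,3),(3,2),(3,3)
  0 0 0 3 0
  0 0 0 0 0
  0 0 0 0 0
  0 0 6 6 0
  0 0 0 0 0

0 0 0 3 0
0 0 0 0 0
0 0 0 0 0
0 0 6 6 0
0 0 0 0 0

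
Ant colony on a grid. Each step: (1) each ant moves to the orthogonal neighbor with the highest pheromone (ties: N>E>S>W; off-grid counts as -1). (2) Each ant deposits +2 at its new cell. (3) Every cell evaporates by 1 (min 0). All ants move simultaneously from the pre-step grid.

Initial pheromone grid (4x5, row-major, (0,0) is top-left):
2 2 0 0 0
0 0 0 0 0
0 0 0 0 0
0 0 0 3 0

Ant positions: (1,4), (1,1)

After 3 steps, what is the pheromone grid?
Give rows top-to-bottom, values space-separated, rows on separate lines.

After step 1: ants at (0,4),(0,1)
  1 3 0 0 1
  0 0 0 0 0
  0 0 0 0 0
  0 0 0 2 0
After step 2: ants at (1,4),(0,0)
  2 2 0 0 0
  0 0 0 0 1
  0 0 0 0 0
  0 0 0 1 0
After step 3: ants at (0,4),(0,1)
  1 3 0 0 1
  0 0 0 0 0
  0 0 0 0 0
  0 0 0 0 0

1 3 0 0 1
0 0 0 0 0
0 0 0 0 0
0 0 0 0 0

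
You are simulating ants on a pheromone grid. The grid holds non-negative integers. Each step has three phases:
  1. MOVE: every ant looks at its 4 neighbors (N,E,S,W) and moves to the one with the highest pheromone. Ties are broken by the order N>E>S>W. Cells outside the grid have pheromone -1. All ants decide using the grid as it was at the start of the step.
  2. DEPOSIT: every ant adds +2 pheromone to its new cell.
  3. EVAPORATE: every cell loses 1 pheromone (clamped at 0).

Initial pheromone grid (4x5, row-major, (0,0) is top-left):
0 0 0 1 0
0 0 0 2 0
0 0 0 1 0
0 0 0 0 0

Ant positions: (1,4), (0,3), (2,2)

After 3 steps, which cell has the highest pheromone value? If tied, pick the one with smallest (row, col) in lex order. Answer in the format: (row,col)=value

Step 1: ant0:(1,4)->W->(1,3) | ant1:(0,3)->S->(1,3) | ant2:(2,2)->E->(2,3)
  grid max=5 at (1,3)
Step 2: ant0:(1,3)->S->(2,3) | ant1:(1,3)->S->(2,3) | ant2:(2,3)->N->(1,3)
  grid max=6 at (1,3)
Step 3: ant0:(2,3)->N->(1,3) | ant1:(2,3)->N->(1,3) | ant2:(1,3)->S->(2,3)
  grid max=9 at (1,3)
Final grid:
  0 0 0 0 0
  0 0 0 9 0
  0 0 0 6 0
  0 0 0 0 0
Max pheromone 9 at (1,3)

Answer: (1,3)=9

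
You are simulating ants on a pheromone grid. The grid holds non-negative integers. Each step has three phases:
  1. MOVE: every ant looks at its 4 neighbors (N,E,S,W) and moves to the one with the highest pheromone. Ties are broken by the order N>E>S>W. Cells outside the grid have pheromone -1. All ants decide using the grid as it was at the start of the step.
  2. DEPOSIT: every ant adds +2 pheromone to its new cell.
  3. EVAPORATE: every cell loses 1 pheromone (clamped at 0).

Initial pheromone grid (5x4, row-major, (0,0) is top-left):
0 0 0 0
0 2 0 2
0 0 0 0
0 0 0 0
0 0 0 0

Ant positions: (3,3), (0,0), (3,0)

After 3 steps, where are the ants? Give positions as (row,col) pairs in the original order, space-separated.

Step 1: ant0:(3,3)->N->(2,3) | ant1:(0,0)->E->(0,1) | ant2:(3,0)->N->(2,0)
  grid max=1 at (0,1)
Step 2: ant0:(2,3)->N->(1,3) | ant1:(0,1)->S->(1,1) | ant2:(2,0)->N->(1,0)
  grid max=2 at (1,1)
Step 3: ant0:(1,3)->N->(0,3) | ant1:(1,1)->W->(1,0) | ant2:(1,0)->E->(1,1)
  grid max=3 at (1,1)

(0,3) (1,0) (1,1)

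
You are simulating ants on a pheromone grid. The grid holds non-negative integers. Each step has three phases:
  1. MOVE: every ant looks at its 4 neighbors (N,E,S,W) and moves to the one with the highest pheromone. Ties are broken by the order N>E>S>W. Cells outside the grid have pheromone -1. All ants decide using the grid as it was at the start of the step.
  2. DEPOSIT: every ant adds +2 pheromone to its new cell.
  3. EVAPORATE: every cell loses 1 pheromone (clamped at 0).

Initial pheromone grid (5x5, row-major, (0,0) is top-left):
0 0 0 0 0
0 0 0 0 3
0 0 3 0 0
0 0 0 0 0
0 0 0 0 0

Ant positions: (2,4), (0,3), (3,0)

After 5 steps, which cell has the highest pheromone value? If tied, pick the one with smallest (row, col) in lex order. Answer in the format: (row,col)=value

Answer: (1,4)=8

Derivation:
Step 1: ant0:(2,4)->N->(1,4) | ant1:(0,3)->E->(0,4) | ant2:(3,0)->N->(2,0)
  grid max=4 at (1,4)
Step 2: ant0:(1,4)->N->(0,4) | ant1:(0,4)->S->(1,4) | ant2:(2,0)->N->(1,0)
  grid max=5 at (1,4)
Step 3: ant0:(0,4)->S->(1,4) | ant1:(1,4)->N->(0,4) | ant2:(1,0)->N->(0,0)
  grid max=6 at (1,4)
Step 4: ant0:(1,4)->N->(0,4) | ant1:(0,4)->S->(1,4) | ant2:(0,0)->E->(0,1)
  grid max=7 at (1,4)
Step 5: ant0:(0,4)->S->(1,4) | ant1:(1,4)->N->(0,4) | ant2:(0,1)->E->(0,2)
  grid max=8 at (1,4)
Final grid:
  0 0 1 0 5
  0 0 0 0 8
  0 0 0 0 0
  0 0 0 0 0
  0 0 0 0 0
Max pheromone 8 at (1,4)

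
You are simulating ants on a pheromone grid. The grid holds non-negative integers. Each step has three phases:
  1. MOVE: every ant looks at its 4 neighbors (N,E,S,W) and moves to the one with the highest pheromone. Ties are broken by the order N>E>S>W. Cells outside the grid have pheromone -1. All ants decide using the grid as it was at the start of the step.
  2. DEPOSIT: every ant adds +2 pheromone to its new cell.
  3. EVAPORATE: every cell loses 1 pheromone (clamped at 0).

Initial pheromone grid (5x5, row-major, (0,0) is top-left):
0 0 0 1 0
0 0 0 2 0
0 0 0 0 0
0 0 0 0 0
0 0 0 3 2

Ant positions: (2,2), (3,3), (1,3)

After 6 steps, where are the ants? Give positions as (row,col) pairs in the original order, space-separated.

Step 1: ant0:(2,2)->N->(1,2) | ant1:(3,3)->S->(4,3) | ant2:(1,3)->N->(0,3)
  grid max=4 at (4,3)
Step 2: ant0:(1,2)->E->(1,3) | ant1:(4,3)->E->(4,4) | ant2:(0,3)->S->(1,3)
  grid max=4 at (1,3)
Step 3: ant0:(1,3)->N->(0,3) | ant1:(4,4)->W->(4,3) | ant2:(1,3)->N->(0,3)
  grid max=4 at (0,3)
Step 4: ant0:(0,3)->S->(1,3) | ant1:(4,3)->E->(4,4) | ant2:(0,3)->S->(1,3)
  grid max=6 at (1,3)
Step 5: ant0:(1,3)->N->(0,3) | ant1:(4,4)->W->(4,3) | ant2:(1,3)->N->(0,3)
  grid max=6 at (0,3)
Step 6: ant0:(0,3)->S->(1,3) | ant1:(4,3)->E->(4,4) | ant2:(0,3)->S->(1,3)
  grid max=8 at (1,3)

(1,3) (4,4) (1,3)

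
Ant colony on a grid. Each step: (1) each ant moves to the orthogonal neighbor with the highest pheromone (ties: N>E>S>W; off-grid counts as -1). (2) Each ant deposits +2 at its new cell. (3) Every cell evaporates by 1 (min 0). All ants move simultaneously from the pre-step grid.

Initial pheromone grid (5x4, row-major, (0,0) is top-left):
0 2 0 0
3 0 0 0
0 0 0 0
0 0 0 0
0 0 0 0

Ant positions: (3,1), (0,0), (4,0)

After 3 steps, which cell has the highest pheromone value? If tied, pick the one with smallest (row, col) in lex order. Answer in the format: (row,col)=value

Step 1: ant0:(3,1)->N->(2,1) | ant1:(0,0)->S->(1,0) | ant2:(4,0)->N->(3,0)
  grid max=4 at (1,0)
Step 2: ant0:(2,1)->N->(1,1) | ant1:(1,0)->N->(0,0) | ant2:(3,0)->N->(2,0)
  grid max=3 at (1,0)
Step 3: ant0:(1,1)->W->(1,0) | ant1:(0,0)->S->(1,0) | ant2:(2,0)->N->(1,0)
  grid max=8 at (1,0)
Final grid:
  0 0 0 0
  8 0 0 0
  0 0 0 0
  0 0 0 0
  0 0 0 0
Max pheromone 8 at (1,0)

Answer: (1,0)=8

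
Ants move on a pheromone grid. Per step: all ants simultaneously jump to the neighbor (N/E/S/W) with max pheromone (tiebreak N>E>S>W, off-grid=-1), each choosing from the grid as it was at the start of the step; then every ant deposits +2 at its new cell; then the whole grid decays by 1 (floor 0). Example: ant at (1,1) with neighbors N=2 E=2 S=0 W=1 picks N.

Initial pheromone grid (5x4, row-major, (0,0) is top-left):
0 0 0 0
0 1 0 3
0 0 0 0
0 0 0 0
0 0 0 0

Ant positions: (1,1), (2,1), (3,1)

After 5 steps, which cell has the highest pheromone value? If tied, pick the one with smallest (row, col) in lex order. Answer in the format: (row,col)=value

Answer: (1,1)=10

Derivation:
Step 1: ant0:(1,1)->N->(0,1) | ant1:(2,1)->N->(1,1) | ant2:(3,1)->N->(2,1)
  grid max=2 at (1,1)
Step 2: ant0:(0,1)->S->(1,1) | ant1:(1,1)->N->(0,1) | ant2:(2,1)->N->(1,1)
  grid max=5 at (1,1)
Step 3: ant0:(1,1)->N->(0,1) | ant1:(0,1)->S->(1,1) | ant2:(1,1)->N->(0,1)
  grid max=6 at (1,1)
Step 4: ant0:(0,1)->S->(1,1) | ant1:(1,1)->N->(0,1) | ant2:(0,1)->S->(1,1)
  grid max=9 at (1,1)
Step 5: ant0:(1,1)->N->(0,1) | ant1:(0,1)->S->(1,1) | ant2:(1,1)->N->(0,1)
  grid max=10 at (1,1)
Final grid:
  0 9 0 0
  0 10 0 0
  0 0 0 0
  0 0 0 0
  0 0 0 0
Max pheromone 10 at (1,1)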